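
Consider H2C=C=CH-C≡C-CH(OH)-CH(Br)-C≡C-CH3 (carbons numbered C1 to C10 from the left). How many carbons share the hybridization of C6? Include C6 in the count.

3

C6 is sp3 (only σ bonds).
C1: sp2
C2: sp
C3: sp2
C4: sp
C5: sp
C6: sp3 ✓
C7: sp3 ✓
C8: sp
C9: sp
C10: sp3 ✓
3 carbons are sp3.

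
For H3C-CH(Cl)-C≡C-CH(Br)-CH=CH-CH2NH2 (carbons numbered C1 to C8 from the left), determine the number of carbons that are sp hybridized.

C1: sp3
C2: sp3
C3: sp ✓
C4: sp ✓
C5: sp3
C6: sp2
C7: sp2
C8: sp3
C3, C4 → 2 sp carbons.

2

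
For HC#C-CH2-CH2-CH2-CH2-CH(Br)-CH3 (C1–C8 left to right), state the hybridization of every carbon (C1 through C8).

C1 sp, C2 sp, C3 sp3, C4 sp3, C5 sp3, C6 sp3, C7 sp3, C8 sp3

C1: 2 σ bonds, plus two π bonds — 2 electron domains, sp.
C2 — 2 σ bonds, plus two π bonds. Steric number 2, so sp.
C3 has 4 σ bonds: steric number 4 → sp3.
C4 — 4 σ bonds. Steric number 4, so sp3.
C5 carries 4 σ bonds, giving a steric number of 4, so it is sp3.
C6 (4 σ bonds) has steric number 4: sp3.
C7 has 4 σ bonds: steric number 4 → sp3.
C8 — 4 σ bonds. Steric number 4, so sp3.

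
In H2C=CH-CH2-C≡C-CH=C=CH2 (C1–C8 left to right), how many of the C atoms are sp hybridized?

3

C1: sp2
C2: sp2
C3: sp3
C4: sp ✓
C5: sp ✓
C6: sp2
C7: sp ✓
C8: sp2
C4, C5, C7 → 3 sp carbons.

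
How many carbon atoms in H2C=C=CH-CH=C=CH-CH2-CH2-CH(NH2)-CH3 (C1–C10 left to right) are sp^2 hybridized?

4

C1: sp2 ✓
C2: sp
C3: sp2 ✓
C4: sp2 ✓
C5: sp
C6: sp2 ✓
C7: sp3
C8: sp3
C9: sp3
C10: sp3
C1, C3, C4, C6 → 4 sp2 carbons.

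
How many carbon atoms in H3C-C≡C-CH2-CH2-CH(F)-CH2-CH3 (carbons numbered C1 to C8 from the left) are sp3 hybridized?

C1: sp3 ✓
C2: sp
C3: sp
C4: sp3 ✓
C5: sp3 ✓
C6: sp3 ✓
C7: sp3 ✓
C8: sp3 ✓
C1, C4, C5, C6, C7, C8 → 6 sp3 carbons.

6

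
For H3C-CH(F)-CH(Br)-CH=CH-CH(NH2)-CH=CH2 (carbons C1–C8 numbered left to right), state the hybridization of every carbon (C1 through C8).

C1 — 4 σ bonds. Steric number 4, so sp3.
C2 is sp3: 4 σ bonds, 4 electron-density regions.
C3 has 4 σ bonds: steric number 4 → sp3.
C4: 3 σ bonds, plus one π bond — 3 electron domains, sp2.
C5 (3 σ bonds, plus one π bond) has steric number 3: sp2.
C6 is sp3: 4 σ bonds, 4 electron-density regions.
C7 carries 3 σ bonds, plus one π bond, giving a steric number of 3, so it is sp2.
C8 — 3 σ bonds, plus one π bond. Steric number 3, so sp2.

C1 sp3, C2 sp3, C3 sp3, C4 sp2, C5 sp2, C6 sp3, C7 sp2, C8 sp2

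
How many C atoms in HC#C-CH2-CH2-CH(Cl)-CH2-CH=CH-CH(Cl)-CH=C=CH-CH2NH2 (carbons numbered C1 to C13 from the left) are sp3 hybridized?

C1: sp
C2: sp
C3: sp3 ✓
C4: sp3 ✓
C5: sp3 ✓
C6: sp3 ✓
C7: sp2
C8: sp2
C9: sp3 ✓
C10: sp2
C11: sp
C12: sp2
C13: sp3 ✓
C3, C4, C5, C6, C9, C13 → 6 sp3 carbons.

6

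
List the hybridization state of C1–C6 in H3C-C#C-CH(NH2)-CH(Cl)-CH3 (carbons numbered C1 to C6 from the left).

C1 sp3, C2 sp, C3 sp, C4 sp3, C5 sp3, C6 sp3

C1 carries 4 σ bonds, giving a steric number of 4, so it is sp3.
C2 is sp: 2 σ bonds, plus two π bonds, 2 electron-density regions.
C3 — 2 σ bonds, plus two π bonds. Steric number 2, so sp.
C4 (4 σ bonds) has steric number 4: sp3.
C5 carries 4 σ bonds, giving a steric number of 4, so it is sp3.
C6 (4 σ bonds) has steric number 4: sp3.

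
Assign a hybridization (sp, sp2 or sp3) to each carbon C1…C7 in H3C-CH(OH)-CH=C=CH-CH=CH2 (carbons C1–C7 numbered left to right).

C1 (4 σ bonds) has steric number 4: sp3.
C2: 4 σ bonds — 4 electron domains, sp3.
C3 (3 σ bonds, plus one π bond) has steric number 3: sp2.
C4 carries 2 σ bonds, plus two π bonds, giving a steric number of 2, so it is sp.
C5 is sp2: 3 σ bonds, plus one π bond, 3 electron-density regions.
C6: 3 σ bonds, plus one π bond; 3 regions of electron density → sp2.
C7 has 3 σ bonds, plus one π bond: steric number 3 → sp2.

C1 sp3, C2 sp3, C3 sp2, C4 sp, C5 sp2, C6 sp2, C7 sp2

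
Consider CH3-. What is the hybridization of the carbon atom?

sp3

Three σ bonds + one lone pair = steric number 4 → sp3, pyramidal.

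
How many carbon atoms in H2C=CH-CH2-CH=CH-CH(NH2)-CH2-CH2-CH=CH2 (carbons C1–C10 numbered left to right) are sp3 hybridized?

4

C1: sp2
C2: sp2
C3: sp3 ✓
C4: sp2
C5: sp2
C6: sp3 ✓
C7: sp3 ✓
C8: sp3 ✓
C9: sp2
C10: sp2
C3, C6, C7, C8 → 4 sp3 carbons.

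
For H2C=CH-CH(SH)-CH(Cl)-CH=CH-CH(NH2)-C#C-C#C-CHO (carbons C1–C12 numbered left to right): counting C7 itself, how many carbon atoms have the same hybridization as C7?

3

C7 is sp3 (only σ bonds).
C1: sp2
C2: sp2
C3: sp3 ✓
C4: sp3 ✓
C5: sp2
C6: sp2
C7: sp3 ✓
C8: sp
C9: sp
C10: sp
C11: sp
C12: sp2
3 carbons are sp3.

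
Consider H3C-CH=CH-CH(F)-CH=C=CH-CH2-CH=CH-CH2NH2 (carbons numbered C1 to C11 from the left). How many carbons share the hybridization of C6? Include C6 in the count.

1

C6 is sp (two π bonds).
C1: sp3
C2: sp2
C3: sp2
C4: sp3
C5: sp2
C6: sp ✓
C7: sp2
C8: sp3
C9: sp2
C10: sp2
C11: sp3
1 carbon is sp.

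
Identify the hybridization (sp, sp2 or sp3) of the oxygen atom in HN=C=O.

sp^2

The oxygen atom carries 1 σ bond and 2 lone pairs, plus one π bond, giving a steric number of 3, so it is sp2.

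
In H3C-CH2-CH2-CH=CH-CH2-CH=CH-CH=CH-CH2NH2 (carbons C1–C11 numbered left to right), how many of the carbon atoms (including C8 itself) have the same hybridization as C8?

C8 is sp2 (one π bond).
C1: sp3
C2: sp3
C3: sp3
C4: sp2 ✓
C5: sp2 ✓
C6: sp3
C7: sp2 ✓
C8: sp2 ✓
C9: sp2 ✓
C10: sp2 ✓
C11: sp3
6 carbons are sp2.

6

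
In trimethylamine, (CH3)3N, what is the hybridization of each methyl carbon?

sp³

Each methyl carbon (4 σ bonds) has steric number 4: sp3.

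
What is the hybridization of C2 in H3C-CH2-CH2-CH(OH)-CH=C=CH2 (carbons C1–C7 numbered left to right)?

C2 is sp3: 4 σ bonds, 4 electron-density regions.

sp^3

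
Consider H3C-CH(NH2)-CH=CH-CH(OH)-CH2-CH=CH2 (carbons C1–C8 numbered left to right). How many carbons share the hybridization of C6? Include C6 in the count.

C6 is sp3 (only σ bonds).
C1: sp3 ✓
C2: sp3 ✓
C3: sp2
C4: sp2
C5: sp3 ✓
C6: sp3 ✓
C7: sp2
C8: sp2
4 carbons are sp3.

4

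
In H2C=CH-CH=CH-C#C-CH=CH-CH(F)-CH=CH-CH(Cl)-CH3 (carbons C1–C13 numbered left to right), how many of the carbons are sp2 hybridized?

8

C1: sp2 ✓
C2: sp2 ✓
C3: sp2 ✓
C4: sp2 ✓
C5: sp
C6: sp
C7: sp2 ✓
C8: sp2 ✓
C9: sp3
C10: sp2 ✓
C11: sp2 ✓
C12: sp3
C13: sp3
C1, C2, C3, C4, C7, C8, C10, C11 → 8 sp2 carbons.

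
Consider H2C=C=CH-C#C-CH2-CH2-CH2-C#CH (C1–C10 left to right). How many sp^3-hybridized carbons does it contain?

3

C1: sp2
C2: sp
C3: sp2
C4: sp
C5: sp
C6: sp3 ✓
C7: sp3 ✓
C8: sp3 ✓
C9: sp
C10: sp
C6, C7, C8 → 3 sp3 carbons.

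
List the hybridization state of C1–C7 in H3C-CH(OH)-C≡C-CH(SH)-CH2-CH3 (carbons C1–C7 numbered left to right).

C1 — 4 σ bonds. Steric number 4, so sp3.
C2: 4 σ bonds; 4 regions of electron density → sp3.
C3 is sp: 2 σ bonds, plus two π bonds, 2 electron-density regions.
C4 — 2 σ bonds, plus two π bonds. Steric number 2, so sp.
C5 — 4 σ bonds. Steric number 4, so sp3.
C6 carries 4 σ bonds, giving a steric number of 4, so it is sp3.
C7 — 4 σ bonds. Steric number 4, so sp3.

C1 sp3, C2 sp3, C3 sp, C4 sp, C5 sp3, C6 sp3, C7 sp3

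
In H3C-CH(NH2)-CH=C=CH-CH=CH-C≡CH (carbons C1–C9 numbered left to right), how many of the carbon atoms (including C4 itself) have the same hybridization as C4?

3

C4 is sp (two π bonds).
C1: sp3
C2: sp3
C3: sp2
C4: sp ✓
C5: sp2
C6: sp2
C7: sp2
C8: sp ✓
C9: sp ✓
3 carbons are sp.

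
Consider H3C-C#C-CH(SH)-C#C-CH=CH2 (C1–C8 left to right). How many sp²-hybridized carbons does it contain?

C1: sp3
C2: sp
C3: sp
C4: sp3
C5: sp
C6: sp
C7: sp2 ✓
C8: sp2 ✓
C7, C8 → 2 sp2 carbons.

2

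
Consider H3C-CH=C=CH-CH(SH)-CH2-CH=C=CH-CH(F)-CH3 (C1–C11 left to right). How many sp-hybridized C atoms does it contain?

C1: sp3
C2: sp2
C3: sp ✓
C4: sp2
C5: sp3
C6: sp3
C7: sp2
C8: sp ✓
C9: sp2
C10: sp3
C11: sp3
C3, C8 → 2 sp carbons.

2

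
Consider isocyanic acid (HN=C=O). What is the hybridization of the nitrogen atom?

sp2

The nitrogen atom — 2 σ bonds and 1 lone pair, plus one π bond. Steric number 3, so sp2.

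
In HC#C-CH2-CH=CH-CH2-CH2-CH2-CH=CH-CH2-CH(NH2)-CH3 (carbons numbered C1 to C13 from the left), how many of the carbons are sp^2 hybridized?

4

C1: sp
C2: sp
C3: sp3
C4: sp2 ✓
C5: sp2 ✓
C6: sp3
C7: sp3
C8: sp3
C9: sp2 ✓
C10: sp2 ✓
C11: sp3
C12: sp3
C13: sp3
C4, C5, C9, C10 → 4 sp2 carbons.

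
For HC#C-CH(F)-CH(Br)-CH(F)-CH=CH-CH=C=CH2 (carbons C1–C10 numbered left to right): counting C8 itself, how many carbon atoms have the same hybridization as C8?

C8 is sp2 (one π bond).
C1: sp
C2: sp
C3: sp3
C4: sp3
C5: sp3
C6: sp2 ✓
C7: sp2 ✓
C8: sp2 ✓
C9: sp
C10: sp2 ✓
4 carbons are sp2.

4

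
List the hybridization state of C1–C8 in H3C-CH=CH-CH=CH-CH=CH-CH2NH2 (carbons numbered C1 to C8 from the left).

C1 sp3, C2 sp2, C3 sp2, C4 sp2, C5 sp2, C6 sp2, C7 sp2, C8 sp3

C1 — 4 σ bonds. Steric number 4, so sp3.
C2 has 3 σ bonds, plus one π bond: steric number 3 → sp2.
C3: 3 σ bonds, plus one π bond — 3 electron domains, sp2.
C4 has 3 σ bonds, plus one π bond: steric number 3 → sp2.
C5 carries 3 σ bonds, plus one π bond, giving a steric number of 3, so it is sp2.
C6 carries 3 σ bonds, plus one π bond, giving a steric number of 3, so it is sp2.
C7 — 3 σ bonds, plus one π bond. Steric number 3, so sp2.
C8 carries 4 σ bonds, giving a steric number of 4, so it is sp3.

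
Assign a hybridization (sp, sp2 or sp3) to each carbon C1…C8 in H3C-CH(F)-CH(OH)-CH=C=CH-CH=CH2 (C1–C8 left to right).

C1 sp3, C2 sp3, C3 sp3, C4 sp2, C5 sp, C6 sp2, C7 sp2, C8 sp2

C1: 4 σ bonds — 4 electron domains, sp3.
C2: 4 σ bonds; 4 regions of electron density → sp3.
C3 is sp3: 4 σ bonds, 4 electron-density regions.
C4 — 3 σ bonds, plus one π bond. Steric number 3, so sp2.
C5 has 2 σ bonds, plus two π bonds: steric number 2 → sp.
C6 is sp2: 3 σ bonds, plus one π bond, 3 electron-density regions.
C7: 3 σ bonds, plus one π bond; 3 regions of electron density → sp2.
C8 (3 σ bonds, plus one π bond) has steric number 3: sp2.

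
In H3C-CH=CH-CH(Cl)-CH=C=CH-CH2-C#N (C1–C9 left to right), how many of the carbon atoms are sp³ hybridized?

C1: sp3 ✓
C2: sp2
C3: sp2
C4: sp3 ✓
C5: sp2
C6: sp
C7: sp2
C8: sp3 ✓
C9: sp
C1, C4, C8 → 3 sp3 carbons.

3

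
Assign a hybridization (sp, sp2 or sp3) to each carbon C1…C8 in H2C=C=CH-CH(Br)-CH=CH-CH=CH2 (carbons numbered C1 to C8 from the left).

C1 sp2, C2 sp, C3 sp2, C4 sp3, C5 sp2, C6 sp2, C7 sp2, C8 sp2

C1 has 3 σ bonds, plus one π bond: steric number 3 → sp2.
C2 (2 σ bonds, plus two π bonds) has steric number 2: sp.
C3 (3 σ bonds, plus one π bond) has steric number 3: sp2.
C4: 4 σ bonds — 4 electron domains, sp3.
C5: 3 σ bonds, plus one π bond; 3 regions of electron density → sp2.
C6 is sp2: 3 σ bonds, plus one π bond, 3 electron-density regions.
C7 carries 3 σ bonds, plus one π bond, giving a steric number of 3, so it is sp2.
C8 has 3 σ bonds, plus one π bond: steric number 3 → sp2.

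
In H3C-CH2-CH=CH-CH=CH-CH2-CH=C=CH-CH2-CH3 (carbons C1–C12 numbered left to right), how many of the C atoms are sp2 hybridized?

6

C1: sp3
C2: sp3
C3: sp2 ✓
C4: sp2 ✓
C5: sp2 ✓
C6: sp2 ✓
C7: sp3
C8: sp2 ✓
C9: sp
C10: sp2 ✓
C11: sp3
C12: sp3
C3, C4, C5, C6, C8, C10 → 6 sp2 carbons.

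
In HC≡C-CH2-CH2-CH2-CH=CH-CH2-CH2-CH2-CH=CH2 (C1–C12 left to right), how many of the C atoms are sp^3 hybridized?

6

C1: sp
C2: sp
C3: sp3 ✓
C4: sp3 ✓
C5: sp3 ✓
C6: sp2
C7: sp2
C8: sp3 ✓
C9: sp3 ✓
C10: sp3 ✓
C11: sp2
C12: sp2
C3, C4, C5, C8, C9, C10 → 6 sp3 carbons.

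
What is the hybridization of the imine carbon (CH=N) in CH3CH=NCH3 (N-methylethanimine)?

The imine carbon (CH=N) carries 3 σ bonds, plus one π bond, giving a steric number of 3, so it is sp2.

sp^2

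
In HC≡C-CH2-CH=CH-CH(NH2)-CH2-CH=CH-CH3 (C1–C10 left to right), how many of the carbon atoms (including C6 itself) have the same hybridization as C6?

4

C6 is sp3 (only σ bonds).
C1: sp
C2: sp
C3: sp3 ✓
C4: sp2
C5: sp2
C6: sp3 ✓
C7: sp3 ✓
C8: sp2
C9: sp2
C10: sp3 ✓
4 carbons are sp3.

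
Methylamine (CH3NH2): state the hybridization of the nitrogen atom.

sp3

Three σ bonds + one lone pair = steric number 4 → sp3.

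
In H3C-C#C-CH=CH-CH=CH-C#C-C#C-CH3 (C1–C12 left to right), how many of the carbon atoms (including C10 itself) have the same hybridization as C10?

6

C10 is sp (two π bonds).
C1: sp3
C2: sp ✓
C3: sp ✓
C4: sp2
C5: sp2
C6: sp2
C7: sp2
C8: sp ✓
C9: sp ✓
C10: sp ✓
C11: sp ✓
C12: sp3
6 carbons are sp.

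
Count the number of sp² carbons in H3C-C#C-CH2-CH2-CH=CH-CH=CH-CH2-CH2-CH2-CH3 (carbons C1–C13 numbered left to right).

4

C1: sp3
C2: sp
C3: sp
C4: sp3
C5: sp3
C6: sp2 ✓
C7: sp2 ✓
C8: sp2 ✓
C9: sp2 ✓
C10: sp3
C11: sp3
C12: sp3
C13: sp3
C6, C7, C8, C9 → 4 sp2 carbons.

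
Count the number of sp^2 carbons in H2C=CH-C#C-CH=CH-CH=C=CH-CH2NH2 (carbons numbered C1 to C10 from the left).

C1: sp2 ✓
C2: sp2 ✓
C3: sp
C4: sp
C5: sp2 ✓
C6: sp2 ✓
C7: sp2 ✓
C8: sp
C9: sp2 ✓
C10: sp3
C1, C2, C5, C6, C7, C9 → 6 sp2 carbons.

6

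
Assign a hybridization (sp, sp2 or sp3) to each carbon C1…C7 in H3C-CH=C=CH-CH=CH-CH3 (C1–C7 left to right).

C1 sp3, C2 sp2, C3 sp, C4 sp2, C5 sp2, C6 sp2, C7 sp3

C1: 4 σ bonds — 4 electron domains, sp3.
C2 carries 3 σ bonds, plus one π bond, giving a steric number of 3, so it is sp2.
C3 (2 σ bonds, plus two π bonds) has steric number 2: sp.
C4: 3 σ bonds, plus one π bond; 3 regions of electron density → sp2.
C5: 3 σ bonds, plus one π bond — 3 electron domains, sp2.
C6: 3 σ bonds, plus one π bond — 3 electron domains, sp2.
C7: 4 σ bonds; 4 regions of electron density → sp3.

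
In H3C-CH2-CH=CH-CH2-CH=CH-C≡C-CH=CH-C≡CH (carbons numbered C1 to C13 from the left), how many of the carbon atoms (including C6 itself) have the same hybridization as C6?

6

C6 is sp2 (one π bond).
C1: sp3
C2: sp3
C3: sp2 ✓
C4: sp2 ✓
C5: sp3
C6: sp2 ✓
C7: sp2 ✓
C8: sp
C9: sp
C10: sp2 ✓
C11: sp2 ✓
C12: sp
C13: sp
6 carbons are sp2.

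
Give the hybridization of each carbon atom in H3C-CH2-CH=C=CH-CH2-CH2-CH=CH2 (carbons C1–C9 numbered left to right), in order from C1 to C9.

C1 sp3, C2 sp3, C3 sp2, C4 sp, C5 sp2, C6 sp3, C7 sp3, C8 sp2, C9 sp2

C1 — 4 σ bonds. Steric number 4, so sp3.
C2 has 4 σ bonds: steric number 4 → sp3.
C3 (3 σ bonds, plus one π bond) has steric number 3: sp2.
C4: 2 σ bonds, plus two π bonds; 2 regions of electron density → sp.
C5 carries 3 σ bonds, plus one π bond, giving a steric number of 3, so it is sp2.
C6 (4 σ bonds) has steric number 4: sp3.
C7: 4 σ bonds; 4 regions of electron density → sp3.
C8 — 3 σ bonds, plus one π bond. Steric number 3, so sp2.
C9: 3 σ bonds, plus one π bond; 3 regions of electron density → sp2.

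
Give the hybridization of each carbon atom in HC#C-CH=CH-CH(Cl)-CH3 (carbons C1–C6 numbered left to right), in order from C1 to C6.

C1 sp, C2 sp, C3 sp2, C4 sp2, C5 sp3, C6 sp3

C1 — 2 σ bonds, plus two π bonds. Steric number 2, so sp.
C2: 2 σ bonds, plus two π bonds; 2 regions of electron density → sp.
C3 — 3 σ bonds, plus one π bond. Steric number 3, so sp2.
C4 carries 3 σ bonds, plus one π bond, giving a steric number of 3, so it is sp2.
C5 is sp3: 4 σ bonds, 4 electron-density regions.
C6 — 4 σ bonds. Steric number 4, so sp3.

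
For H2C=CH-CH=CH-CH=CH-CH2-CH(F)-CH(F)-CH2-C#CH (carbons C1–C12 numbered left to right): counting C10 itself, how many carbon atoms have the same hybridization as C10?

4

C10 is sp3 (only σ bonds).
C1: sp2
C2: sp2
C3: sp2
C4: sp2
C5: sp2
C6: sp2
C7: sp3 ✓
C8: sp3 ✓
C9: sp3 ✓
C10: sp3 ✓
C11: sp
C12: sp
4 carbons are sp3.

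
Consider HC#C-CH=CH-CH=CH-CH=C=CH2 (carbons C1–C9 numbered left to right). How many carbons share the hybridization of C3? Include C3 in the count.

6

C3 is sp2 (one π bond).
C1: sp
C2: sp
C3: sp2 ✓
C4: sp2 ✓
C5: sp2 ✓
C6: sp2 ✓
C7: sp2 ✓
C8: sp
C9: sp2 ✓
6 carbons are sp2.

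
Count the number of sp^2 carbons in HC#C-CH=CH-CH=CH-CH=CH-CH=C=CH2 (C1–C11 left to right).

8

C1: sp
C2: sp
C3: sp2 ✓
C4: sp2 ✓
C5: sp2 ✓
C6: sp2 ✓
C7: sp2 ✓
C8: sp2 ✓
C9: sp2 ✓
C10: sp
C11: sp2 ✓
C3, C4, C5, C6, C7, C8, C9, C11 → 8 sp2 carbons.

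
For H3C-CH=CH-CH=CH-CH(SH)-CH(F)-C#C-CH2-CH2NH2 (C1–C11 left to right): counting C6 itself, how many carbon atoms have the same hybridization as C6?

C6 is sp3 (only σ bonds).
C1: sp3 ✓
C2: sp2
C3: sp2
C4: sp2
C5: sp2
C6: sp3 ✓
C7: sp3 ✓
C8: sp
C9: sp
C10: sp3 ✓
C11: sp3 ✓
5 carbons are sp3.

5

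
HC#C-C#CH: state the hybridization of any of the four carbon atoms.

sp

Every carbon is part of a C≡C triple bond: two σ regions → sp.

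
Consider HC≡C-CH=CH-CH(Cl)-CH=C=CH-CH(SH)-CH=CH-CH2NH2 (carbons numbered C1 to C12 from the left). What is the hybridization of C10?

C10 carries 3 σ bonds, plus one π bond, giving a steric number of 3, so it is sp2.

sp2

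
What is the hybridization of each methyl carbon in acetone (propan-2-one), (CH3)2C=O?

sp³

Each methyl carbon (4 σ bonds) has steric number 4: sp3.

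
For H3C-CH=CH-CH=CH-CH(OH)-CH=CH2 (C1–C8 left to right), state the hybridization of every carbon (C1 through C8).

C1 sp3, C2 sp2, C3 sp2, C4 sp2, C5 sp2, C6 sp3, C7 sp2, C8 sp2

C1: 4 σ bonds — 4 electron domains, sp3.
C2: 3 σ bonds, plus one π bond; 3 regions of electron density → sp2.
C3: 3 σ bonds, plus one π bond; 3 regions of electron density → sp2.
C4 has 3 σ bonds, plus one π bond: steric number 3 → sp2.
C5 has 3 σ bonds, plus one π bond: steric number 3 → sp2.
C6 is sp3: 4 σ bonds, 4 electron-density regions.
C7 has 3 σ bonds, plus one π bond: steric number 3 → sp2.
C8 (3 σ bonds, plus one π bond) has steric number 3: sp2.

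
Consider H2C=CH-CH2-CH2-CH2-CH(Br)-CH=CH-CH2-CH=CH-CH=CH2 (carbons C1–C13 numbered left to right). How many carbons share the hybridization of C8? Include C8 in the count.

8

C8 is sp2 (one π bond).
C1: sp2 ✓
C2: sp2 ✓
C3: sp3
C4: sp3
C5: sp3
C6: sp3
C7: sp2 ✓
C8: sp2 ✓
C9: sp3
C10: sp2 ✓
C11: sp2 ✓
C12: sp2 ✓
C13: sp2 ✓
8 carbons are sp2.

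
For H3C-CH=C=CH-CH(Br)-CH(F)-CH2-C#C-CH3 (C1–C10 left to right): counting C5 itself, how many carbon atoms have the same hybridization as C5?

5

C5 is sp3 (only σ bonds).
C1: sp3 ✓
C2: sp2
C3: sp
C4: sp2
C5: sp3 ✓
C6: sp3 ✓
C7: sp3 ✓
C8: sp
C9: sp
C10: sp3 ✓
5 carbons are sp3.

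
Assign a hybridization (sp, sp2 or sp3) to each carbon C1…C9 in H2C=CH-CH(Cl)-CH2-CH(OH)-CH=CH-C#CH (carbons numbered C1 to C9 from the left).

C1 sp2, C2 sp2, C3 sp3, C4 sp3, C5 sp3, C6 sp2, C7 sp2, C8 sp, C9 sp

C1 has 3 σ bonds, plus one π bond: steric number 3 → sp2.
C2 has 3 σ bonds, plus one π bond: steric number 3 → sp2.
C3 carries 4 σ bonds, giving a steric number of 4, so it is sp3.
C4: 4 σ bonds; 4 regions of electron density → sp3.
C5 — 4 σ bonds. Steric number 4, so sp3.
C6: 3 σ bonds, plus one π bond; 3 regions of electron density → sp2.
C7 has 3 σ bonds, plus one π bond: steric number 3 → sp2.
C8 carries 2 σ bonds, plus two π bonds, giving a steric number of 2, so it is sp.
C9: 2 σ bonds, plus two π bonds — 2 electron domains, sp.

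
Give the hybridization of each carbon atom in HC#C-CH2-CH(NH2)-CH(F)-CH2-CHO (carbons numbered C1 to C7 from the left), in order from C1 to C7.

C1: 2 σ bonds, plus two π bonds; 2 regions of electron density → sp.
C2 carries 2 σ bonds, plus two π bonds, giving a steric number of 2, so it is sp.
C3 is sp3: 4 σ bonds, 4 electron-density regions.
C4 is sp3: 4 σ bonds, 4 electron-density regions.
C5 has 4 σ bonds: steric number 4 → sp3.
C6 — 4 σ bonds. Steric number 4, so sp3.
C7: 3 σ bonds, plus one π bond — 3 electron domains, sp2.

C1 sp, C2 sp, C3 sp3, C4 sp3, C5 sp3, C6 sp3, C7 sp2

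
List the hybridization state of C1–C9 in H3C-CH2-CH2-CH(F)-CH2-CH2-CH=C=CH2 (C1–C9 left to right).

C1 has 4 σ bonds: steric number 4 → sp3.
C2 (4 σ bonds) has steric number 4: sp3.
C3 has 4 σ bonds: steric number 4 → sp3.
C4: 4 σ bonds; 4 regions of electron density → sp3.
C5: 4 σ bonds; 4 regions of electron density → sp3.
C6 is sp3: 4 σ bonds, 4 electron-density regions.
C7: 3 σ bonds, plus one π bond; 3 regions of electron density → sp2.
C8 — 2 σ bonds, plus two π bonds. Steric number 2, so sp.
C9: 3 σ bonds, plus one π bond — 3 electron domains, sp2.

C1 sp3, C2 sp3, C3 sp3, C4 sp3, C5 sp3, C6 sp3, C7 sp2, C8 sp, C9 sp2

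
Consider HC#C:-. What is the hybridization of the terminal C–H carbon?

sp

The terminal C–H carbon (2 σ bonds, plus two π bonds) has steric number 2: sp.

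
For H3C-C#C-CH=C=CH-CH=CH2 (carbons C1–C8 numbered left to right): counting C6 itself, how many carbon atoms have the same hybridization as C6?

C6 is sp2 (one π bond).
C1: sp3
C2: sp
C3: sp
C4: sp2 ✓
C5: sp
C6: sp2 ✓
C7: sp2 ✓
C8: sp2 ✓
4 carbons are sp2.

4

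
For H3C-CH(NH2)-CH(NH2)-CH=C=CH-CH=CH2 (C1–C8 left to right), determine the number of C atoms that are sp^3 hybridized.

C1: sp3 ✓
C2: sp3 ✓
C3: sp3 ✓
C4: sp2
C5: sp
C6: sp2
C7: sp2
C8: sp2
C1, C2, C3 → 3 sp3 carbons.

3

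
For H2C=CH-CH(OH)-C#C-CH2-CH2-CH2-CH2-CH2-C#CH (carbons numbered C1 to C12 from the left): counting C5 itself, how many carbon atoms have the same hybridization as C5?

C5 is sp (two π bonds).
C1: sp2
C2: sp2
C3: sp3
C4: sp ✓
C5: sp ✓
C6: sp3
C7: sp3
C8: sp3
C9: sp3
C10: sp3
C11: sp ✓
C12: sp ✓
4 carbons are sp.

4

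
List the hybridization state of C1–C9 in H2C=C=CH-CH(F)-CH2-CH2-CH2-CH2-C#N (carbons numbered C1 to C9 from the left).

C1 sp2, C2 sp, C3 sp2, C4 sp3, C5 sp3, C6 sp3, C7 sp3, C8 sp3, C9 sp

C1 carries 3 σ bonds, plus one π bond, giving a steric number of 3, so it is sp2.
C2 (2 σ bonds, plus two π bonds) has steric number 2: sp.
C3 has 3 σ bonds, plus one π bond: steric number 3 → sp2.
C4: 4 σ bonds — 4 electron domains, sp3.
C5 (4 σ bonds) has steric number 4: sp3.
C6: 4 σ bonds; 4 regions of electron density → sp3.
C7: 4 σ bonds; 4 regions of electron density → sp3.
C8 carries 4 σ bonds, giving a steric number of 4, so it is sp3.
C9: 2 σ bonds, plus two π bonds; 2 regions of electron density → sp.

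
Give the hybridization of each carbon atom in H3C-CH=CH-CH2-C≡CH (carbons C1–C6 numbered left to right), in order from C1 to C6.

C1: 4 σ bonds — 4 electron domains, sp3.
C2 is sp2: 3 σ bonds, plus one π bond, 3 electron-density regions.
C3 carries 3 σ bonds, plus one π bond, giving a steric number of 3, so it is sp2.
C4 (4 σ bonds) has steric number 4: sp3.
C5 — 2 σ bonds, plus two π bonds. Steric number 2, so sp.
C6: 2 σ bonds, plus two π bonds; 2 regions of electron density → sp.

C1 sp3, C2 sp2, C3 sp2, C4 sp3, C5 sp, C6 sp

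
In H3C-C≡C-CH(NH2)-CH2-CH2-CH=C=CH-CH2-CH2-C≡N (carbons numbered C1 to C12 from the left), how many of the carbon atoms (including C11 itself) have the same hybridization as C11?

C11 is sp3 (only σ bonds).
C1: sp3 ✓
C2: sp
C3: sp
C4: sp3 ✓
C5: sp3 ✓
C6: sp3 ✓
C7: sp2
C8: sp
C9: sp2
C10: sp3 ✓
C11: sp3 ✓
C12: sp
6 carbons are sp3.

6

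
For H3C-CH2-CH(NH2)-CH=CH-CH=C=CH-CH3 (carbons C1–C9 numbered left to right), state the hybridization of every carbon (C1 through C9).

C1: 4 σ bonds — 4 electron domains, sp3.
C2: 4 σ bonds; 4 regions of electron density → sp3.
C3 carries 4 σ bonds, giving a steric number of 4, so it is sp3.
C4: 3 σ bonds, plus one π bond; 3 regions of electron density → sp2.
C5 — 3 σ bonds, plus one π bond. Steric number 3, so sp2.
C6 — 3 σ bonds, plus one π bond. Steric number 3, so sp2.
C7 is sp: 2 σ bonds, plus two π bonds, 2 electron-density regions.
C8 carries 3 σ bonds, plus one π bond, giving a steric number of 3, so it is sp2.
C9 has 4 σ bonds: steric number 4 → sp3.

C1 sp3, C2 sp3, C3 sp3, C4 sp2, C5 sp2, C6 sp2, C7 sp, C8 sp2, C9 sp3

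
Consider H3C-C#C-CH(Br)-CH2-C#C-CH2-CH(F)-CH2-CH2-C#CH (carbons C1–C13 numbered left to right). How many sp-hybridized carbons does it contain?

6

C1: sp3
C2: sp ✓
C3: sp ✓
C4: sp3
C5: sp3
C6: sp ✓
C7: sp ✓
C8: sp3
C9: sp3
C10: sp3
C11: sp3
C12: sp ✓
C13: sp ✓
C2, C3, C6, C7, C12, C13 → 6 sp carbons.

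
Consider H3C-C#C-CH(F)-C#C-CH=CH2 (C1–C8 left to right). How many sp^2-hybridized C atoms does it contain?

2

C1: sp3
C2: sp
C3: sp
C4: sp3
C5: sp
C6: sp
C7: sp2 ✓
C8: sp2 ✓
C7, C8 → 2 sp2 carbons.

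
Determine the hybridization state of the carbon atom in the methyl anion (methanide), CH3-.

Three σ bonds + one lone pair = steric number 4 → sp3, pyramidal.

sp³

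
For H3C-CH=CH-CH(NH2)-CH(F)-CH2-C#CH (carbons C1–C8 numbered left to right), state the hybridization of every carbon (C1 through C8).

C1 is sp3: 4 σ bonds, 4 electron-density regions.
C2 carries 3 σ bonds, plus one π bond, giving a steric number of 3, so it is sp2.
C3 carries 3 σ bonds, plus one π bond, giving a steric number of 3, so it is sp2.
C4 is sp3: 4 σ bonds, 4 electron-density regions.
C5 carries 4 σ bonds, giving a steric number of 4, so it is sp3.
C6 carries 4 σ bonds, giving a steric number of 4, so it is sp3.
C7 has 2 σ bonds, plus two π bonds: steric number 2 → sp.
C8 (2 σ bonds, plus two π bonds) has steric number 2: sp.

C1 sp3, C2 sp2, C3 sp2, C4 sp3, C5 sp3, C6 sp3, C7 sp, C8 sp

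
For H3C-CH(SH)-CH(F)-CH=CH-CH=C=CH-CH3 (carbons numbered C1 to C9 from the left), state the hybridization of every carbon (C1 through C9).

C1 (4 σ bonds) has steric number 4: sp3.
C2 has 4 σ bonds: steric number 4 → sp3.
C3 is sp3: 4 σ bonds, 4 electron-density regions.
C4: 3 σ bonds, plus one π bond; 3 regions of electron density → sp2.
C5 (3 σ bonds, plus one π bond) has steric number 3: sp2.
C6 has 3 σ bonds, plus one π bond: steric number 3 → sp2.
C7 — 2 σ bonds, plus two π bonds. Steric number 2, so sp.
C8 has 3 σ bonds, plus one π bond: steric number 3 → sp2.
C9: 4 σ bonds — 4 electron domains, sp3.

C1 sp3, C2 sp3, C3 sp3, C4 sp2, C5 sp2, C6 sp2, C7 sp, C8 sp2, C9 sp3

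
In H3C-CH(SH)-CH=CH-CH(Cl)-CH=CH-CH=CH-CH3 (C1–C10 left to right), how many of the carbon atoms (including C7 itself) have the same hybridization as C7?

C7 is sp2 (one π bond).
C1: sp3
C2: sp3
C3: sp2 ✓
C4: sp2 ✓
C5: sp3
C6: sp2 ✓
C7: sp2 ✓
C8: sp2 ✓
C9: sp2 ✓
C10: sp3
6 carbons are sp2.

6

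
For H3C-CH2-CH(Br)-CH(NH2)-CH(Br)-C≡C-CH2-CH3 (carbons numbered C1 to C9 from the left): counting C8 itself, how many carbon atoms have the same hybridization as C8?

7

C8 is sp3 (only σ bonds).
C1: sp3 ✓
C2: sp3 ✓
C3: sp3 ✓
C4: sp3 ✓
C5: sp3 ✓
C6: sp
C7: sp
C8: sp3 ✓
C9: sp3 ✓
7 carbons are sp3.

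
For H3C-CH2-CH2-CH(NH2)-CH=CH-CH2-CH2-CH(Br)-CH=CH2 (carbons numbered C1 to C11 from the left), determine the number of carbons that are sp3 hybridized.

C1: sp3 ✓
C2: sp3 ✓
C3: sp3 ✓
C4: sp3 ✓
C5: sp2
C6: sp2
C7: sp3 ✓
C8: sp3 ✓
C9: sp3 ✓
C10: sp2
C11: sp2
C1, C2, C3, C4, C7, C8, C9 → 7 sp3 carbons.

7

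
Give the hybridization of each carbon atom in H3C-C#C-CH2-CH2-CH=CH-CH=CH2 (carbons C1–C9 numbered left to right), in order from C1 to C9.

C1 sp3, C2 sp, C3 sp, C4 sp3, C5 sp3, C6 sp2, C7 sp2, C8 sp2, C9 sp2

C1 has 4 σ bonds: steric number 4 → sp3.
C2 is sp: 2 σ bonds, plus two π bonds, 2 electron-density regions.
C3: 2 σ bonds, plus two π bonds; 2 regions of electron density → sp.
C4 has 4 σ bonds: steric number 4 → sp3.
C5: 4 σ bonds; 4 regions of electron density → sp3.
C6 has 3 σ bonds, plus one π bond: steric number 3 → sp2.
C7: 3 σ bonds, plus one π bond — 3 electron domains, sp2.
C8 is sp2: 3 σ bonds, plus one π bond, 3 electron-density regions.
C9 (3 σ bonds, plus one π bond) has steric number 3: sp2.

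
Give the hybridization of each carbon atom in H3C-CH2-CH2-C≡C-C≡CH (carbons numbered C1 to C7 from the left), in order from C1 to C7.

C1 sp3, C2 sp3, C3 sp3, C4 sp, C5 sp, C6 sp, C7 sp

C1 is sp3: 4 σ bonds, 4 electron-density regions.
C2 — 4 σ bonds. Steric number 4, so sp3.
C3 — 4 σ bonds. Steric number 4, so sp3.
C4: 2 σ bonds, plus two π bonds — 2 electron domains, sp.
C5 has 2 σ bonds, plus two π bonds: steric number 2 → sp.
C6 is sp: 2 σ bonds, plus two π bonds, 2 electron-density regions.
C7 — 2 σ bonds, plus two π bonds. Steric number 2, so sp.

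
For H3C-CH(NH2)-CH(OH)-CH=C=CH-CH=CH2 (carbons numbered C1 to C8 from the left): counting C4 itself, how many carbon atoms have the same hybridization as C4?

C4 is sp2 (one π bond).
C1: sp3
C2: sp3
C3: sp3
C4: sp2 ✓
C5: sp
C6: sp2 ✓
C7: sp2 ✓
C8: sp2 ✓
4 carbons are sp2.

4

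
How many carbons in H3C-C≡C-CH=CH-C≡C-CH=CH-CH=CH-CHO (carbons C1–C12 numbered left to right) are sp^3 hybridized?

C1: sp3 ✓
C2: sp
C3: sp
C4: sp2
C5: sp2
C6: sp
C7: sp
C8: sp2
C9: sp2
C10: sp2
C11: sp2
C12: sp2
C1 → 1 sp3 carbon.

1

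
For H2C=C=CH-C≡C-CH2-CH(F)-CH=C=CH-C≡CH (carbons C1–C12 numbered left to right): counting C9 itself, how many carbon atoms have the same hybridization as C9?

C9 is sp (two π bonds).
C1: sp2
C2: sp ✓
C3: sp2
C4: sp ✓
C5: sp ✓
C6: sp3
C7: sp3
C8: sp2
C9: sp ✓
C10: sp2
C11: sp ✓
C12: sp ✓
6 carbons are sp.

6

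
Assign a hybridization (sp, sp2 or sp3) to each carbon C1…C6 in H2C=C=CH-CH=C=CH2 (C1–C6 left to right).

C1 has 3 σ bonds, plus one π bond: steric number 3 → sp2.
C2 (2 σ bonds, plus two π bonds) has steric number 2: sp.
C3 is sp2: 3 σ bonds, plus one π bond, 3 electron-density regions.
C4: 3 σ bonds, plus one π bond; 3 regions of electron density → sp2.
C5 is sp: 2 σ bonds, plus two π bonds, 2 electron-density regions.
C6 — 3 σ bonds, plus one π bond. Steric number 3, so sp2.

C1 sp2, C2 sp, C3 sp2, C4 sp2, C5 sp, C6 sp2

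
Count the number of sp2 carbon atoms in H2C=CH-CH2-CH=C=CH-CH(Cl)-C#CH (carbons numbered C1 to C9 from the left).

4

C1: sp2 ✓
C2: sp2 ✓
C3: sp3
C4: sp2 ✓
C5: sp
C6: sp2 ✓
C7: sp3
C8: sp
C9: sp
C1, C2, C4, C6 → 4 sp2 carbons.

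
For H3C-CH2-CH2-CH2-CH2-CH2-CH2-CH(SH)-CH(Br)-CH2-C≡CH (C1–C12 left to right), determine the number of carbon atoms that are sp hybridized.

2

C1: sp3
C2: sp3
C3: sp3
C4: sp3
C5: sp3
C6: sp3
C7: sp3
C8: sp3
C9: sp3
C10: sp3
C11: sp ✓
C12: sp ✓
C11, C12 → 2 sp carbons.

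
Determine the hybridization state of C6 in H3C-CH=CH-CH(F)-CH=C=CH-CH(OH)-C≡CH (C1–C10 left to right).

C6 is sp: 2 σ bonds, plus two π bonds, 2 electron-density regions.

sp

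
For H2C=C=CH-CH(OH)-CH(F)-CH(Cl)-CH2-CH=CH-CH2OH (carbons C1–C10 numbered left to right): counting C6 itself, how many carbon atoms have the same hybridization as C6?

5

C6 is sp3 (only σ bonds).
C1: sp2
C2: sp
C3: sp2
C4: sp3 ✓
C5: sp3 ✓
C6: sp3 ✓
C7: sp3 ✓
C8: sp2
C9: sp2
C10: sp3 ✓
5 carbons are sp3.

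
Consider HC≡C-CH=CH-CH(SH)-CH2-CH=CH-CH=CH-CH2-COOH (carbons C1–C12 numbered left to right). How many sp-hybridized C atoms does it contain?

2

C1: sp ✓
C2: sp ✓
C3: sp2
C4: sp2
C5: sp3
C6: sp3
C7: sp2
C8: sp2
C9: sp2
C10: sp2
C11: sp3
C12: sp2
C1, C2 → 2 sp carbons.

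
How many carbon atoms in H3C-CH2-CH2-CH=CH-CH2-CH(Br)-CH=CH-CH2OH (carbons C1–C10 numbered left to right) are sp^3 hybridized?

C1: sp3 ✓
C2: sp3 ✓
C3: sp3 ✓
C4: sp2
C5: sp2
C6: sp3 ✓
C7: sp3 ✓
C8: sp2
C9: sp2
C10: sp3 ✓
C1, C2, C3, C6, C7, C10 → 6 sp3 carbons.

6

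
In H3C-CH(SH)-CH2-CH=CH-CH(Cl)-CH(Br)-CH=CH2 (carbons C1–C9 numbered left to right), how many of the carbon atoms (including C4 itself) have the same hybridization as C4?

4

C4 is sp2 (one π bond).
C1: sp3
C2: sp3
C3: sp3
C4: sp2 ✓
C5: sp2 ✓
C6: sp3
C7: sp3
C8: sp2 ✓
C9: sp2 ✓
4 carbons are sp2.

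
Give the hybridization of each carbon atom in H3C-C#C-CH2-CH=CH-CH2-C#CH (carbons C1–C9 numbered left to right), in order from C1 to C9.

C1: 4 σ bonds; 4 regions of electron density → sp3.
C2 — 2 σ bonds, plus two π bonds. Steric number 2, so sp.
C3: 2 σ bonds, plus two π bonds — 2 electron domains, sp.
C4 — 4 σ bonds. Steric number 4, so sp3.
C5 (3 σ bonds, plus one π bond) has steric number 3: sp2.
C6: 3 σ bonds, plus one π bond; 3 regions of electron density → sp2.
C7: 4 σ bonds — 4 electron domains, sp3.
C8 (2 σ bonds, plus two π bonds) has steric number 2: sp.
C9 — 2 σ bonds, plus two π bonds. Steric number 2, so sp.

C1 sp3, C2 sp, C3 sp, C4 sp3, C5 sp2, C6 sp2, C7 sp3, C8 sp, C9 sp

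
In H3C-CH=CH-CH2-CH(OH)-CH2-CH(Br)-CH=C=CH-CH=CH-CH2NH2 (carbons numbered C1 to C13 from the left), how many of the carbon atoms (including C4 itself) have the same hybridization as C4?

6

C4 is sp3 (only σ bonds).
C1: sp3 ✓
C2: sp2
C3: sp2
C4: sp3 ✓
C5: sp3 ✓
C6: sp3 ✓
C7: sp3 ✓
C8: sp2
C9: sp
C10: sp2
C11: sp2
C12: sp2
C13: sp3 ✓
6 carbons are sp3.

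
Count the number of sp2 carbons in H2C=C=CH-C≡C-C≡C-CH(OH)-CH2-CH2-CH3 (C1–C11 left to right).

C1: sp2 ✓
C2: sp
C3: sp2 ✓
C4: sp
C5: sp
C6: sp
C7: sp
C8: sp3
C9: sp3
C10: sp3
C11: sp3
C1, C3 → 2 sp2 carbons.

2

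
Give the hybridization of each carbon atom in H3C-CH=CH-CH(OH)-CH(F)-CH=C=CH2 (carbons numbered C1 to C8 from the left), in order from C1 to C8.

C1 has 4 σ bonds: steric number 4 → sp3.
C2 is sp2: 3 σ bonds, plus one π bond, 3 electron-density regions.
C3 has 3 σ bonds, plus one π bond: steric number 3 → sp2.
C4 carries 4 σ bonds, giving a steric number of 4, so it is sp3.
C5: 4 σ bonds; 4 regions of electron density → sp3.
C6 (3 σ bonds, plus one π bond) has steric number 3: sp2.
C7: 2 σ bonds, plus two π bonds; 2 regions of electron density → sp.
C8: 3 σ bonds, plus one π bond — 3 electron domains, sp2.

C1 sp3, C2 sp2, C3 sp2, C4 sp3, C5 sp3, C6 sp2, C7 sp, C8 sp2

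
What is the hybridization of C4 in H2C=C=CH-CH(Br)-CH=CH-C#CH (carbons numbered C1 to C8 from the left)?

C4 carries 4 σ bonds, giving a steric number of 4, so it is sp3.

sp³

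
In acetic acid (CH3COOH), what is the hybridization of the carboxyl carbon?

The carboxyl carbon: 3 σ bonds, plus one π bond; 3 regions of electron density → sp2.

sp2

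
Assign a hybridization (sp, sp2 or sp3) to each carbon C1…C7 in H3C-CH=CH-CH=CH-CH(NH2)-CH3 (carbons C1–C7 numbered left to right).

C1 (4 σ bonds) has steric number 4: sp3.
C2 is sp2: 3 σ bonds, plus one π bond, 3 electron-density regions.
C3 carries 3 σ bonds, plus one π bond, giving a steric number of 3, so it is sp2.
C4 (3 σ bonds, plus one π bond) has steric number 3: sp2.
C5 has 3 σ bonds, plus one π bond: steric number 3 → sp2.
C6: 4 σ bonds; 4 regions of electron density → sp3.
C7 is sp3: 4 σ bonds, 4 electron-density regions.

C1 sp3, C2 sp2, C3 sp2, C4 sp2, C5 sp2, C6 sp3, C7 sp3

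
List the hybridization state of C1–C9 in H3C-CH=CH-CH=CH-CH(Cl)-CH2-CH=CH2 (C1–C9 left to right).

C1 sp3, C2 sp2, C3 sp2, C4 sp2, C5 sp2, C6 sp3, C7 sp3, C8 sp2, C9 sp2

C1 is sp3: 4 σ bonds, 4 electron-density regions.
C2: 3 σ bonds, plus one π bond; 3 regions of electron density → sp2.
C3 is sp2: 3 σ bonds, plus one π bond, 3 electron-density regions.
C4: 3 σ bonds, plus one π bond — 3 electron domains, sp2.
C5 (3 σ bonds, plus one π bond) has steric number 3: sp2.
C6 carries 4 σ bonds, giving a steric number of 4, so it is sp3.
C7 (4 σ bonds) has steric number 4: sp3.
C8 (3 σ bonds, plus one π bond) has steric number 3: sp2.
C9 has 3 σ bonds, plus one π bond: steric number 3 → sp2.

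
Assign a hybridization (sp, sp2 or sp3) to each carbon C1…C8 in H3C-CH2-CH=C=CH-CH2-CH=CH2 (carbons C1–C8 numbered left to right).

C1 sp3, C2 sp3, C3 sp2, C4 sp, C5 sp2, C6 sp3, C7 sp2, C8 sp2

C1 carries 4 σ bonds, giving a steric number of 4, so it is sp3.
C2: 4 σ bonds; 4 regions of electron density → sp3.
C3: 3 σ bonds, plus one π bond — 3 electron domains, sp2.
C4 (2 σ bonds, plus two π bonds) has steric number 2: sp.
C5 — 3 σ bonds, plus one π bond. Steric number 3, so sp2.
C6 — 4 σ bonds. Steric number 4, so sp3.
C7 (3 σ bonds, plus one π bond) has steric number 3: sp2.
C8 (3 σ bonds, plus one π bond) has steric number 3: sp2.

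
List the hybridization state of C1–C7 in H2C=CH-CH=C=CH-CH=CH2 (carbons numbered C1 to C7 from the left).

C1 — 3 σ bonds, plus one π bond. Steric number 3, so sp2.
C2: 3 σ bonds, plus one π bond; 3 regions of electron density → sp2.
C3: 3 σ bonds, plus one π bond — 3 electron domains, sp2.
C4 carries 2 σ bonds, plus two π bonds, giving a steric number of 2, so it is sp.
C5: 3 σ bonds, plus one π bond — 3 electron domains, sp2.
C6 is sp2: 3 σ bonds, plus one π bond, 3 electron-density regions.
C7: 3 σ bonds, plus one π bond — 3 electron domains, sp2.

C1 sp2, C2 sp2, C3 sp2, C4 sp, C5 sp2, C6 sp2, C7 sp2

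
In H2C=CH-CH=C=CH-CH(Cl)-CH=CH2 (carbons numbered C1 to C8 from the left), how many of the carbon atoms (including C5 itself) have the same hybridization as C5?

6

C5 is sp2 (one π bond).
C1: sp2 ✓
C2: sp2 ✓
C3: sp2 ✓
C4: sp
C5: sp2 ✓
C6: sp3
C7: sp2 ✓
C8: sp2 ✓
6 carbons are sp2.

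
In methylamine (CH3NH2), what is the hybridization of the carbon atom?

sp^3

The carbon atom: 4 σ bonds — 4 electron domains, sp3.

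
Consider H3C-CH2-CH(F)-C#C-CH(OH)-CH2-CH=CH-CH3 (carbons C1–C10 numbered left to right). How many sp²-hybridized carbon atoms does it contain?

2

C1: sp3
C2: sp3
C3: sp3
C4: sp
C5: sp
C6: sp3
C7: sp3
C8: sp2 ✓
C9: sp2 ✓
C10: sp3
C8, C9 → 2 sp2 carbons.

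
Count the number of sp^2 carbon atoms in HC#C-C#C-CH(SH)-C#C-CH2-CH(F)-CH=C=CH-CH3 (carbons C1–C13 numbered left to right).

2

C1: sp
C2: sp
C3: sp
C4: sp
C5: sp3
C6: sp
C7: sp
C8: sp3
C9: sp3
C10: sp2 ✓
C11: sp
C12: sp2 ✓
C13: sp3
C10, C12 → 2 sp2 carbons.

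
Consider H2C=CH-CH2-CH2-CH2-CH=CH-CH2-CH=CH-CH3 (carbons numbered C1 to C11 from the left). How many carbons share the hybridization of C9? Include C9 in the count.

6

C9 is sp2 (one π bond).
C1: sp2 ✓
C2: sp2 ✓
C3: sp3
C4: sp3
C5: sp3
C6: sp2 ✓
C7: sp2 ✓
C8: sp3
C9: sp2 ✓
C10: sp2 ✓
C11: sp3
6 carbons are sp2.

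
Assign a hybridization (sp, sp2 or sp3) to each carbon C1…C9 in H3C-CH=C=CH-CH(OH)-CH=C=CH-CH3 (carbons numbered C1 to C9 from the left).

C1 sp3, C2 sp2, C3 sp, C4 sp2, C5 sp3, C6 sp2, C7 sp, C8 sp2, C9 sp3

C1 is sp3: 4 σ bonds, 4 electron-density regions.
C2 carries 3 σ bonds, plus one π bond, giving a steric number of 3, so it is sp2.
C3: 2 σ bonds, plus two π bonds; 2 regions of electron density → sp.
C4 is sp2: 3 σ bonds, plus one π bond, 3 electron-density regions.
C5: 4 σ bonds; 4 regions of electron density → sp3.
C6 — 3 σ bonds, plus one π bond. Steric number 3, so sp2.
C7 carries 2 σ bonds, plus two π bonds, giving a steric number of 2, so it is sp.
C8 (3 σ bonds, plus one π bond) has steric number 3: sp2.
C9: 4 σ bonds — 4 electron domains, sp3.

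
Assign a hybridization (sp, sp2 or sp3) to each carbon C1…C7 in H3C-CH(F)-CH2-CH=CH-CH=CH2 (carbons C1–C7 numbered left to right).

C1 sp3, C2 sp3, C3 sp3, C4 sp2, C5 sp2, C6 sp2, C7 sp2

C1: 4 σ bonds; 4 regions of electron density → sp3.
C2 has 4 σ bonds: steric number 4 → sp3.
C3 has 4 σ bonds: steric number 4 → sp3.
C4: 3 σ bonds, plus one π bond — 3 electron domains, sp2.
C5 has 3 σ bonds, plus one π bond: steric number 3 → sp2.
C6 is sp2: 3 σ bonds, plus one π bond, 3 electron-density regions.
C7 has 3 σ bonds, plus one π bond: steric number 3 → sp2.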